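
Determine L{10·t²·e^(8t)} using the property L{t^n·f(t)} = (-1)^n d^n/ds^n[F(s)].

L{e^(8t)} = 1/(s-8). d/ds[1/(s-8)] = -1/(s-8)². d²/ds²[1/(s-8)] = 2/(s-8)³. So L{t²·e^(8t)} = (-1)² · 2/(s-8)³ = 2/(s-8)³. Then L{10·t²·e^(8t)} = 10·2/(s-8)³ = 20/(s-8)³

Final answer: 20/(s-8)³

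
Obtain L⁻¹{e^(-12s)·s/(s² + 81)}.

L⁻¹{s/(s² + 81)} = cos(9t). By the time shift theorem, L⁻¹{e^(-as)F(s)} = u(t-a)f(t-a) with a=12, so L⁻¹{e^(-12s)·s/(s² + 81)} = u(t-12)·cos(9(t-12))

Final answer: u(t-12)·cos(9(t-12))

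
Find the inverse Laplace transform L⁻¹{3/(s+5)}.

L⁻¹{1/(s-a)} = e^(at), so L⁻¹{1/(s+5)} = e^(-5t), and L⁻¹{3/(s+5)} = 3·e^(-5t)

Final answer: 3·e^(-5t)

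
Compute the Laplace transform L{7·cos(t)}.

L{cos(ωt)} = s/(s² + ω²), so L{cos(t)} = s/(s² + 1). Then L{7·cos(t)} = 7·s/(s² + 1) = 7s/(s² + 1)

Final answer: 7s/(s² + 1)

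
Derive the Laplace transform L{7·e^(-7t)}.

L{e^(at)} = 1/(s-a), so L{e^(-7t)} = 1/(s+7). Then L{7·e^(-7t)} = 7/(s+7)

Final answer: 7/(s+7)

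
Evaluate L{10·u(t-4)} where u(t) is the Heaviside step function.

L{u(t-a)} = e^(-as)/s. Here a=4, so L{u(t-4)} = e^(-4s)/s, and L{10·u(t-4)} = 10·e^(-4s)/s

Final answer: 10·e^(-4s)/s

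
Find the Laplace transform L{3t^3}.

L{3t^3} = 3 · L{t^3} = 3 · 6/s^4 = 18/s^4

Final answer: 18/s^4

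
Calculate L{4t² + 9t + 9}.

L{4t² + 9t + 9} = 4·2/s³ + 9/s² + 9/s = 8/s³ + 9/s² + 9/s

Final answer: 8/s³ + 9/s² + 9/s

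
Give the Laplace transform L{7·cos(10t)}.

L{cos(ωt)} = s/(s² + ω²), so L{cos(10t)} = s/(s² + 100). Then L{7·cos(10t)} = 7·s/(s² + 100) = 7s/(s² + 100)

Final answer: 7s/(s² + 100)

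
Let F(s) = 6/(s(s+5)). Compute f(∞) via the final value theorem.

f(∞) = lim_{s→0} s·6/(s(s+5)) = lim_{s→0} 6/(s+5) = 6/5 = 6/5

Final answer: 6/5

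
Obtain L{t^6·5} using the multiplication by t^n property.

L{5} = 5/s. d^1/ds^1[1/s] = -1/s². d^2/ds^2[1/s] = 2/s^3. d^3/ds^3[1/s] = -6/s^4. d^4/ds^4[1/s] = 24/s^5. d^5/ds^5[1/s] = -120/s^6. d^6/ds^6[1/s] = 720/s^7. So L{t^6} = (-1)^{6}·720/s^7 = 720/s^7. Then L{t^6·5} = 5·720/s^7 = 3600/s^7

Final answer: 3600/s^7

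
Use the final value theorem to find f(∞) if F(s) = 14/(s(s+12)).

f(∞) = lim_{s→0} s·14/(s(s+12)) = lim_{s→0} 14/(s+12) = 14/12 = 7/6

Final answer: 7/6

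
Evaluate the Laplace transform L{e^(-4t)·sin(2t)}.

L{e^(at)·sin(ωt)} = ω/((s-a)² + ω²), so L{e^(-4t)·sin(2t)} = 2/((s+4)² + 4)

Final answer: 2/((s+4)² + 4)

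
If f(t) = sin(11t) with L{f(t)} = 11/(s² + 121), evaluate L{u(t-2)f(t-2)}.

Time shift theorem: L{u(t-a)f(t-a)} = e^(-as)F(s). Here a=2, F(s) = 11/(s² + 121), so L{u(t-2)f(t-2)} = e^(-2s)·11/(s² + 121)

Final answer: e^(-2s)·11/(s² + 121)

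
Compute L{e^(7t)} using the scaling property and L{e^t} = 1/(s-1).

Using L{f(at)} = (1/a)F(s/a) with a=7 and f(t) = e^t: L{e^(7t)} = (1/7) · 1/((s/7)-1) = (1/7) · 7/(s-7) = 1/(s-7)

Final answer: 1/(s-7)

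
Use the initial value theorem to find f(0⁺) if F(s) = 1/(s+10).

f(0⁺) = lim_{s→∞} s·1/(s+10) = lim_{s→∞} s/(s+10) = 1

Final answer: 1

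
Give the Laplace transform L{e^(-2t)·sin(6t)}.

L{e^(at)·sin(ωt)} = ω/((s-a)² + ω²), so L{e^(-2t)·sin(6t)} = 6/((s+2)² + 36)

Final answer: 6/((s+2)² + 36)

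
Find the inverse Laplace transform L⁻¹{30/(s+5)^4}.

L⁻¹{n!/(s-a)^(n+1)} = t^n·e^(at) with n=3, a=-5. So L⁻¹{6/(s+5)^4} = t^3·e^(-5t), and L⁻¹{30/(s+5)^4} = (30/6)·t^3·e^(-5t) = 5·t^3·e^(-5t)

Final answer: 5·t^3·e^(-5t)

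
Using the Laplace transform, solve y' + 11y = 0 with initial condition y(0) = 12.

L{y'} + 11L{y} = 0. sY - 12 + 11Y = 0. Y(s+11) = 12. Y = 12/(s+11)

Final answer: y(t) = 12e^(-11t)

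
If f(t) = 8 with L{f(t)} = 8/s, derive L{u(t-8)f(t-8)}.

Time shift theorem: L{u(t-a)f(t-a)} = e^(-as)F(s). Here a=8, F(s) = 8/s, so L{u(t-8)f(t-8)} = e^(-8s)·8/s

Final answer: e^(-8s)·8/s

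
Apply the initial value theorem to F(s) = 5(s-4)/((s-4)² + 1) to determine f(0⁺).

f(0⁺) = lim_{s→∞} sF(s) = lim_{s→∞} 5s(s-4)/((s-4)² + 1) = 5

Final answer: 5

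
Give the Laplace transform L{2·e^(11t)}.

L{e^(at)} = 1/(s-a), so L{e^(11t)} = 1/(s-11). Then L{2·e^(11t)} = 2/(s-11)

Final answer: 2/(s-11)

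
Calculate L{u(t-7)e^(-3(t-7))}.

u(t-a)f(t-a) with f(t)=e^(-3t). L{e^(-3t)} = 1/(s+3). By time shift: e^(-7s)/(s+3)

Final answer: e^(-7s)/(s+3)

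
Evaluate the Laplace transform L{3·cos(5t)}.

L{cos(ωt)} = s/(s² + ω²), so L{cos(5t)} = s/(s² + 25). Then L{3·cos(5t)} = 3·s/(s² + 25) = 3s/(s² + 25)

Final answer: 3s/(s² + 25)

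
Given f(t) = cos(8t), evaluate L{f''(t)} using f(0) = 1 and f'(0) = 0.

F(s) = s/(s² + 64). L{f''(t)} = s²F(s) - sf(0) - f'(0) = s³/(s² + 64) - s = (s³ - s(s² + 64))/(s² + 64) = -64s/(s² + 64)

Final answer: -64s/(s² + 64)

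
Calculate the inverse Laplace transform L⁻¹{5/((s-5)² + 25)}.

Using frequency shift, L⁻¹{5/((s-5)² + 25)} = e^(5t)·sin(5t)

Final answer: e^(5t)·sin(5t)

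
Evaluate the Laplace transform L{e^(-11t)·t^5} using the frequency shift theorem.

L{e^(at)·t^n} = n!/(s-a)^(n+1), so L{e^(-11t)·t^5} = 120/(s+11)^6

Final answer: 120/(s+11)^6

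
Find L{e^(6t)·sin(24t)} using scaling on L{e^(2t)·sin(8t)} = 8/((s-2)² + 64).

Scaling with a=3: L{e^(6t)·sin(24t)} = (1/3) · 8/((s/3-2)² + 64). Simplifying: 24/((s-6)² + 576)

Final answer: 24/((s-6)² + 576)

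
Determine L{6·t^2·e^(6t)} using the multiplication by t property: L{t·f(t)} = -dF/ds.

Using L{t^n·e^(at)} = n!/(s-a)^(n+1), L{t^2·e^(6t)} = 2/(s-6)^3, so L{6·t^2·e^(6t)} = 6·2/(s-6)^3 = 12/(s-6)^3

Final answer: 12/(s-6)^3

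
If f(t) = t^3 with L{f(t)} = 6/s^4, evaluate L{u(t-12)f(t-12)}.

Time shift theorem: L{u(t-a)f(t-a)} = e^(-as)F(s). Here a=12, F(s) = 6/s^4, so L{u(t-12)f(t-12)} = e^(-12s)·6/s^4

Final answer: e^(-12s)·6/s^4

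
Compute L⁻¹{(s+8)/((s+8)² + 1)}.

Using frequency shift: L⁻¹{(s-a)/((s-a)² + b²)} = e^(at)cos(bt). Here a=-8, b=1

Final answer: e^(-8t)·cos(t)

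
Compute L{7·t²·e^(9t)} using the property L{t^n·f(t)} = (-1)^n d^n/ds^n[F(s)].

L{e^(9t)} = 1/(s-9). d/ds[1/(s-9)] = -1/(s-9)². d²/ds²[1/(s-9)] = 2/(s-9)³. So L{t²·e^(9t)} = (-1)² · 2/(s-9)³ = 2/(s-9)³. Then L{7·t²·e^(9t)} = 7·2/(s-9)³ = 14/(s-9)³

Final answer: 14/(s-9)³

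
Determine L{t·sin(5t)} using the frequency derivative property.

L{sin(5t)} = 5/(s² + 25). By L{t·f(t)} = -F'(s): -d/ds[5/(s² + 25)] = -(5)·(-2s)/(s² + 25)² = 10s/(s² + 25)²

Final answer: 10s/(s² + 25)²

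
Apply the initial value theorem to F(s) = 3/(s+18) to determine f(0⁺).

f(0⁺) = lim_{s→∞} s·3/(s+18) = lim_{s→∞} 3s/(s+18) = 3

Final answer: 3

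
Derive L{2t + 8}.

L{2t + 8} = 2·L{t} + 8·L{1} = 2/s² + 8/s

Final answer: 2/s² + 8/s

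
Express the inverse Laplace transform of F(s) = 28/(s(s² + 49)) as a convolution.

28/(s(s² + 49)) = (1/s)·(28/(s² + 49)) = L{1}·L{4·sin(7t)}. So f(t) = 1*(4·sin(7t)) = ∫₀ᵗ 4·sin(7τ) dτ

Final answer: ∫₀ᵗ 4·sin(7τ) dτ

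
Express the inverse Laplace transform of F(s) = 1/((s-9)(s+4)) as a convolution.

1/((s-9)(s+4)) = (1/(s-9))·(1/(s+4)) = L{e^(9t)}·L{e^(-4t)}. So f(t) = e^(9t)*e^(-4t) = ∫₀ᵗ e^(9τ)·e^(-4(t-τ)) dτ

Final answer: ∫₀ᵗ e^(9τ)·e^(-4(t-τ)) dτ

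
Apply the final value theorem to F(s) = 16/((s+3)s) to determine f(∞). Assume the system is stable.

f(∞) = lim_{s→0} sF(s) = lim_{s→0} 16/(s+3) = 16/3

Final answer: 16/3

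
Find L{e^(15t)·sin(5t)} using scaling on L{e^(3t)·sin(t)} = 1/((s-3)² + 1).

Scaling with a=5: L{e^(15t)·sin(5t)} = (1/5) · 1/((s/5-3)² + 1). Simplifying: 5/((s-15)² + 25)

Final answer: 5/((s-15)² + 25)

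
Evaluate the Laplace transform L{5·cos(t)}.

L{cos(ωt)} = s/(s² + ω²), so L{cos(t)} = s/(s² + 1). Then L{5·cos(t)} = 5·s/(s² + 1) = 5s/(s² + 1)

Final answer: 5s/(s² + 1)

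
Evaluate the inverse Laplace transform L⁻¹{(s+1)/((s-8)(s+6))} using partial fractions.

Using partial fractions, f(t) = (9e^(8t) + 5e^(-6t))/14

Final answer: (9e^(8t) + 5e^(-6t))/14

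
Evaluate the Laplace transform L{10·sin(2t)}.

L{sin(ωt)} = ω/(s² + ω²), so L{sin(2t)} = 2/(s² + 4). Then L{10·sin(2t)} = 10·2/(s² + 4) = 20/(s² + 4)

Final answer: 20/(s² + 4)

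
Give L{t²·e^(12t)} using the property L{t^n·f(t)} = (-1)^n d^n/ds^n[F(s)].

L{e^(12t)} = 1/(s-12). d/ds[1/(s-12)] = -1/(s-12)². d²/ds²[1/(s-12)] = 2/(s-12)³. So L{t²·e^(12t)} = (-1)² · 2/(s-12)³ = 2/(s-12)³

Final answer: 2/(s-12)³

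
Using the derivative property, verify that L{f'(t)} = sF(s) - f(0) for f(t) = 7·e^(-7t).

f'(t) = -49e^(-7t). Direct: L{f'(t)} = -49/(s+7). Property: s·7/(s+7) - 7 = (7s - 7(s+7))/(s+7) = -49/(s+7). ✓

Final answer: -49/(s+7)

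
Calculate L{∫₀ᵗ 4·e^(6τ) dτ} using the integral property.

L{∫₀ᵗ f(τ)dτ} = F(s)/s with F(s) = 4/(s-6), so L{∫₀ᵗ 4·e^(6τ) dτ} = 4/(s(s-6))

Final answer: 4/(s(s-6))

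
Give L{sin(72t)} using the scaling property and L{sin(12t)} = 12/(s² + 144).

Using L{f(at)} = (1/a)F(s/a) with a=6: L{sin(72t)} = (1/6) · 12/((s/6)² + 144) = (1/6) · 12·36/(s² + 5184) = 72/(s² + 5184)

Final answer: 72/(s² + 5184)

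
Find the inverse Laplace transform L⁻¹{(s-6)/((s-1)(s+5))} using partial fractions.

Using partial fractions, f(t) = (-5e^t + 11e^(-5t))/6

Final answer: (-5e^t + 11e^(-5t))/6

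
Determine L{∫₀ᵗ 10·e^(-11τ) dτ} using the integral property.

L{∫₀ᵗ f(τ)dτ} = F(s)/s with F(s) = 10/(s+11), so L{∫₀ᵗ 10·e^(-11τ) dτ} = 10/(s(s+11))

Final answer: 10/(s(s+11))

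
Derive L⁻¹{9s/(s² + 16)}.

This is the form c·s/(s² + a²) with a = 4, c = 9. L⁻¹ = 9·cos(4t)

Final answer: 9·cos(4t)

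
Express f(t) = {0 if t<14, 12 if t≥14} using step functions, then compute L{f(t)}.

f(t) = 12·u(t-14). L{u(t-14)} = e^(-14s)/s, so L{f(t)} = 12·e^(-14s)/s

Final answer: 12·e^(-14s)/s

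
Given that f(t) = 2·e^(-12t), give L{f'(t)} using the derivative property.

f(0) = 2, F(s) = 2/(s+12). L{f'(t)} = s·F(s) - f(0) = 2s/(s+12) - 2 = (2s - 2(s+12))/(s+12) = -24/(s+12)

Final answer: -24/(s+12)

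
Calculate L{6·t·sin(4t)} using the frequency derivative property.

L{sin(4t)} = 4/(s² + 16). By L{t·f(t)} = -F'(s): -d/ds[4/(s² + 16)] = -(4)·(-2s)/(s² + 16)² = 8s/(s² + 16)². Then L{6·t·sin(4t)} = 6·8s/(s² + 16)² = 48s/(s² + 16)²

Final answer: 48s/(s² + 16)²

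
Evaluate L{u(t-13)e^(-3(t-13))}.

u(t-a)f(t-a) with f(t)=e^(-3t). L{e^(-3t)} = 1/(s+3). By time shift: e^(-13s)/(s+3)

Final answer: e^(-13s)/(s+3)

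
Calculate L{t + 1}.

L{t + 1} = L{t} + L{1} = 1/s² + 1/s

Final answer: 1/s² + 1/s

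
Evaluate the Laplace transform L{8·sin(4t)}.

L{sin(ωt)} = ω/(s² + ω²), so L{sin(4t)} = 4/(s² + 16). Then L{8·sin(4t)} = 8·4/(s² + 16) = 32/(s² + 16)

Final answer: 32/(s² + 16)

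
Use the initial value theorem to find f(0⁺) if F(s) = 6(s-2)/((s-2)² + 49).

f(0⁺) = lim_{s→∞} sF(s) = lim_{s→∞} 6s(s-2)/((s-2)² + 49) = 6

Final answer: 6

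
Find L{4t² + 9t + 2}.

L{4t² + 9t + 2} = 4·2/s³ + 9/s² + 2/s = 8/s³ + 9/s² + 2/s

Final answer: 8/s³ + 9/s² + 2/s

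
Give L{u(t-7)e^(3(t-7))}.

u(t-a)f(t-a) with f(t)=e^(3t). L{e^(3t)} = 1/(s-3). By time shift: e^(-7s)/(s-3)

Final answer: e^(-7s)/(s-3)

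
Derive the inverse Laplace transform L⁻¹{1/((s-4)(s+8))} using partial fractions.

Decompose: A/(s-4) + B/(s+8). A = 1/12, B = -1/12. f(t) = (e^(4t) - e^(-8t))/12

Final answer: (e^(4t) - e^(-8t))/12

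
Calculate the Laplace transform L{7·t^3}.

L{t^n} = n!/s^(n+1), so L{t^3} = 6/s^4. Then L{7·t^3} = 7·6/s^4 = 42/s^4

Final answer: 42/s^4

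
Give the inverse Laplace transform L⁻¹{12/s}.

L⁻¹{c/s} = c, so L⁻¹{12/s} = 12

Final answer: 12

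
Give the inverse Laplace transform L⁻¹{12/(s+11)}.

L⁻¹{1/(s-a)} = e^(at), so L⁻¹{1/(s+11)} = e^(-11t), and L⁻¹{12/(s+11)} = 12·e^(-11t)

Final answer: 12·e^(-11t)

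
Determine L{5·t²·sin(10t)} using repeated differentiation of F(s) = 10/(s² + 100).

F(s) = 10/(s² + 100). F'(s) = -20s/(s² + 100)². F''(s) = -20(100 - 3s²)/(s² + 100)³ = (60s² - 2000)/(s² + 100)³. So L{t²·sin(10t)} = (-1)² F''(s) = (60s² - 2000)/(s² + 100)³. Then L{5·t²·sin(10t)} = 5·(60s² - 2000)/(s² + 100)³ = (300s² - 10000)/(s² + 100)³

Final answer: (300s² - 10000)/(s² + 100)³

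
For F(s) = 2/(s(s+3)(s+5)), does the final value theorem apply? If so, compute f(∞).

Poles of sF(s) = 2/((s+3)(s+5)) are at s = -3 and s = -5, both in the left half-plane. Theorem applies. f(∞) = lim_{s→0} sF(s) = 2/(3·5) = 2/15

Final answer: 2/15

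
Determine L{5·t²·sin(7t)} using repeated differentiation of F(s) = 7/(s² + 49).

F(s) = 7/(s² + 49). F'(s) = -14s/(s² + 49)². F''(s) = -14(49 - 3s²)/(s² + 49)³ = (42s² - 686)/(s² + 49)³. So L{t²·sin(7t)} = (-1)² F''(s) = (42s² - 686)/(s² + 49)³. Then L{5·t²·sin(7t)} = 5·(42s² - 686)/(s² + 49)³ = (210s² - 3430)/(s² + 49)³

Final answer: (210s² - 3430)/(s² + 49)³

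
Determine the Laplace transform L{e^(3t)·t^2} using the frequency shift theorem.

L{e^(at)·t^n} = n!/(s-a)^(n+1), so L{e^(3t)·t^2} = 2/(s-3)^3

Final answer: 2/(s-3)^3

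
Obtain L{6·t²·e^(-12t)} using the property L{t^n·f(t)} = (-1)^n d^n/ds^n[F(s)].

L{e^(-12t)} = 1/(s+12). d/ds[1/(s+12)] = -1/(s+12)². d²/ds²[1/(s+12)] = 2/(s+12)³. So L{t²·e^(-12t)} = (-1)² · 2/(s+12)³ = 2/(s+12)³. Then L{6·t²·e^(-12t)} = 6·2/(s+12)³ = 12/(s+12)³

Final answer: 12/(s+12)³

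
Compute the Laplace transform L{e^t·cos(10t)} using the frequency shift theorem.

Frequency shift: L{e^(at)f(t)} = F(s-a). L{e^t·cos(10t)} = (s-1)/((s-1)² + 100)

Final answer: (s-1)/((s-1)² + 100)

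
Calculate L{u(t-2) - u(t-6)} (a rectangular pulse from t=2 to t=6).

L{u(t-a)} = e^(-as)/s. L{u(t-2) - u(t-6)} = (e^(-2s) - e^(-6s))/s

Final answer: (e^(-2s) - e^(-6s))/s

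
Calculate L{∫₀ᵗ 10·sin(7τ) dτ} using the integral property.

L{∫₀ᵗ f(τ)dτ} = F(s)/s with F(s) = 70/(s² + 49), so the result is (70/(s² + 49))/s = 70/(s(s² + 49))

Final answer: 70/(s(s² + 49))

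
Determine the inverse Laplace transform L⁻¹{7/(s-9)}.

L⁻¹{1/(s-a)} = e^(at), so L⁻¹{1/(s-9)} = e^(9t), and L⁻¹{7/(s-9)} = 7·e^(9t)

Final answer: 7·e^(9t)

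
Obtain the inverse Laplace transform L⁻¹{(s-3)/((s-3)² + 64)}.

Using frequency shift, L⁻¹{(s-3)/((s-3)² + 64)} = e^(3t)·cos(8t)

Final answer: e^(3t)·cos(8t)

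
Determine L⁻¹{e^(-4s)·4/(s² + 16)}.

L⁻¹{4/(s² + 16)} = sin(4t). By the time shift theorem, L⁻¹{e^(-as)F(s)} = u(t-a)f(t-a) with a=4, so L⁻¹{e^(-4s)·4/(s² + 16)} = u(t-4)·sin(4(t-4))

Final answer: u(t-4)·sin(4(t-4))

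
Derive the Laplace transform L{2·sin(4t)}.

L{sin(ωt)} = ω/(s² + ω²), so L{sin(4t)} = 4/(s² + 16). Then L{2·sin(4t)} = 2·4/(s² + 16) = 8/(s² + 16)

Final answer: 8/(s² + 16)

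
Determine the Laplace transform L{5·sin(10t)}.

L{sin(ωt)} = ω/(s² + ω²), so L{sin(10t)} = 10/(s² + 100). Then L{5·sin(10t)} = 5·10/(s² + 100) = 50/(s² + 100)

Final answer: 50/(s² + 100)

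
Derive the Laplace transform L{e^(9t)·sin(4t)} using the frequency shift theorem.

Frequency shift: L{e^(at)f(t)} = F(s-a). L{e^(9t)·sin(4t)} = 4/((s-9)² + 16)

Final answer: 4/((s-9)² + 16)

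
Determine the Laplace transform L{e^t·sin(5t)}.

L{e^(at)·sin(ωt)} = ω/((s-a)² + ω²), so L{e^t·sin(5t)} = 5/((s-1)² + 25)

Final answer: 5/((s-1)² + 25)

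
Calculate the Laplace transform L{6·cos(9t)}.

L{cos(ωt)} = s/(s² + ω²), so L{cos(9t)} = s/(s² + 81). Then L{6·cos(9t)} = 6·s/(s² + 81) = 6s/(s² + 81)

Final answer: 6s/(s² + 81)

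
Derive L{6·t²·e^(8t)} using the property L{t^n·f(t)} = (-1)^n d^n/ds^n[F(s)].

L{e^(8t)} = 1/(s-8). d/ds[1/(s-8)] = -1/(s-8)². d²/ds²[1/(s-8)] = 2/(s-8)³. So L{t²·e^(8t)} = (-1)² · 2/(s-8)³ = 2/(s-8)³. Then L{6·t²·e^(8t)} = 6·2/(s-8)³ = 12/(s-8)³

Final answer: 12/(s-8)³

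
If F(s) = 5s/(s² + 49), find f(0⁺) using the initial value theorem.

f(0⁺) = lim_{s→∞} s·5s/(s² + 49) = lim_{s→∞} 5s²/(s² + 49) = 5

Final answer: 5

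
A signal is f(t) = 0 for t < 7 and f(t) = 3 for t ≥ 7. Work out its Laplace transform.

f(t) = 3·u(t-7). L{u(t-7)} = e^(-7s)/s, so L{f(t)} = 3·e^(-7s)/s

Final answer: 3·e^(-7s)/s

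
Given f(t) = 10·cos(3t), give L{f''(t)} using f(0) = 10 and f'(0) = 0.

F(s) = 10s/(s² + 9). L{f''(t)} = s²F(s) - sf(0) - f'(0) = 10s³/(s² + 9) - 10s = (10s³ - 10s(s² + 9))/(s² + 9) = -90s/(s² + 9)

Final answer: -90s/(s² + 9)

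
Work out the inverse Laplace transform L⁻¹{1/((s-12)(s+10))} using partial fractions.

Decompose: A/(s-12) + B/(s+10). A = 1/22, B = -1/22. f(t) = (e^(12t) - e^(-10t))/22

Final answer: (e^(12t) - e^(-10t))/22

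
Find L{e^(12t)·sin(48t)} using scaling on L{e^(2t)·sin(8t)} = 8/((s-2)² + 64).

Scaling with a=6: L{e^(12t)·sin(48t)} = (1/6) · 8/((s/6-2)² + 64). Simplifying: 48/((s-12)² + 2304)

Final answer: 48/((s-12)² + 2304)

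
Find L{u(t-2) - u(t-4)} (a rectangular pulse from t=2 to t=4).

L{u(t-a)} = e^(-as)/s. L{u(t-2) - u(t-4)} = (e^(-2s) - e^(-4s))/s

Final answer: (e^(-2s) - e^(-4s))/s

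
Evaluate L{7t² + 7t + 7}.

L{7t² + 7t + 7} = 7·2/s³ + 7/s² + 7/s = 14/s³ + 7/s² + 7/s

Final answer: 14/s³ + 7/s² + 7/s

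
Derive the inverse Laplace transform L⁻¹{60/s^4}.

L⁻¹{n!/s^(n+1)} = t^n with n=3. So L⁻¹{6/s^4} = t^3, and L⁻¹{60/s^4} = (60/6)·t^3 = 10·t^3

Final answer: 10·t^3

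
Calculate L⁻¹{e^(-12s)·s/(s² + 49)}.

L⁻¹{s/(s² + 49)} = cos(7t). By the time shift theorem, L⁻¹{e^(-as)F(s)} = u(t-a)f(t-a) with a=12, so L⁻¹{e^(-12s)·s/(s² + 49)} = u(t-12)·cos(7(t-12))

Final answer: u(t-12)·cos(7(t-12))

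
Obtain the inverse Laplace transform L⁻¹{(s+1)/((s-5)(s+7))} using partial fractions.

Using partial fractions, f(t) = (6e^(5t) + 6e^(-7t))/12

Final answer: (6e^(5t) + 6e^(-7t))/12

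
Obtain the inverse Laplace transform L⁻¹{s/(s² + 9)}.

L⁻¹{s/(s² + 9)} = cos(3t)

Final answer: cos(3t)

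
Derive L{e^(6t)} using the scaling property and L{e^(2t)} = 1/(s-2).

Using L{f(at)} = (1/a)F(s/a) with a=3 and f(t) = e^(2t): L{e^(6t)} = (1/3) · 1/((s/3)-2) = (1/3) · 3/(s-6) = 1/(s-6)

Final answer: 1/(s-6)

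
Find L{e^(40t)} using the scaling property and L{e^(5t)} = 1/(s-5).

Using L{f(at)} = (1/a)F(s/a) with a=8 and f(t) = e^(5t): L{e^(40t)} = (1/8) · 1/((s/8)-5) = (1/8) · 8/(s-40) = 1/(s-40)

Final answer: 1/(s-40)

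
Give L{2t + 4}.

L{2t + 4} = 2·L{t} + 4·L{1} = 2/s² + 4/s

Final answer: 2/s² + 4/s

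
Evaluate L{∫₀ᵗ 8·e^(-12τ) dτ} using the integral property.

L{∫₀ᵗ f(τ)dτ} = F(s)/s with F(s) = 8/(s+12), so L{∫₀ᵗ 8·e^(-12τ) dτ} = 8/(s(s+12))

Final answer: 8/(s(s+12))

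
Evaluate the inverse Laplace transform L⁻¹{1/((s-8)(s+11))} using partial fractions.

Decompose: A/(s-8) + B/(s+11). A = 1/19, B = -1/19. f(t) = (e^(8t) - e^(-11t))/19

Final answer: (e^(8t) - e^(-11t))/19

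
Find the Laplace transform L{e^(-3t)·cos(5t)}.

L{e^(at)·cos(ωt)} = (s-a)/((s-a)² + ω²), so L{e^(-3t)·cos(5t)} = (s+3)/((s+3)² + 25)

Final answer: (s+3)/((s+3)² + 25)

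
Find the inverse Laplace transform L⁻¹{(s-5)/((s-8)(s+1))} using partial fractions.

Using partial fractions, f(t) = (3e^(8t) + 6e^(-t))/9

Final answer: (3e^(8t) + 6e^(-t))/9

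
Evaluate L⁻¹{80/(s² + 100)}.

This is the form c·a/(s² + a²) with a = 10, c = 8. L⁻¹ = 8·sin(10t)

Final answer: 8·sin(10t)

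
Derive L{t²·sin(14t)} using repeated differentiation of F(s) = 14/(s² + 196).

F(s) = 14/(s² + 196). F'(s) = -28s/(s² + 196)². F''(s) = -28(196 - 3s²)/(s² + 196)³ = (84s² - 5488)/(s² + 196)³. So L{t²·sin(14t)} = (-1)² F''(s) = (84s² - 5488)/(s² + 196)³

Final answer: (84s² - 5488)/(s² + 196)³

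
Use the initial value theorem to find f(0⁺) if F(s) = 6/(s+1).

f(0⁺) = lim_{s→∞} s·6/(s+1) = lim_{s→∞} 6s/(s+1) = 6

Final answer: 6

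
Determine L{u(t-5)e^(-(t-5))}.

u(t-a)f(t-a) with f(t)=e^(-t). L{e^(-t)} = 1/(s+1). By time shift: e^(-5s)/(s+1)

Final answer: e^(-5s)/(s+1)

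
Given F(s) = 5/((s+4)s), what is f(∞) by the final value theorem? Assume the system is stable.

f(∞) = lim_{s→0} sF(s) = lim_{s→0} 5/(s+4) = 5/4

Final answer: 5/4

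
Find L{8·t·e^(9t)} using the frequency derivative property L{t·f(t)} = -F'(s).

L{e^(9t)} = 1/(s-9). By frequency derivative: L{t·e^(9t)} = -d/ds[1/(s-9)] = -(-1)/(s-9)² = 1/(s-9)². Then L{8·t·e^(9t)} = 8·1/(s-9)² = 8/(s-9)²

Final answer: 8/(s-9)²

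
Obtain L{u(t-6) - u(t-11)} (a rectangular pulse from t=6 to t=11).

L{u(t-a)} = e^(-as)/s. L{u(t-6) - u(t-11)} = (e^(-6s) - e^(-11s))/s

Final answer: (e^(-6s) - e^(-11s))/s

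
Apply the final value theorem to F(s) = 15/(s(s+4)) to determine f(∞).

f(∞) = lim_{s→0} s·15/(s(s+4)) = lim_{s→0} 15/(s+4) = 15/4 = 15/4

Final answer: 15/4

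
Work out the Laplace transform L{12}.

L{12} = 12 · L{1} = 12/s

Final answer: 12/s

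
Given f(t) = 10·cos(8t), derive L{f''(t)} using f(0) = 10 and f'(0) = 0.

F(s) = 10s/(s² + 64). L{f''(t)} = s²F(s) - sf(0) - f'(0) = 10s³/(s² + 64) - 10s = (10s³ - 10s(s² + 64))/(s² + 64) = -640s/(s² + 64)

Final answer: -640s/(s² + 64)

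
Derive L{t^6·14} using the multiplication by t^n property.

L{14} = 14/s. d^1/ds^1[1/s] = -1/s². d^2/ds^2[1/s] = 2/s^3. d^3/ds^3[1/s] = -6/s^4. d^4/ds^4[1/s] = 24/s^5. d^5/ds^5[1/s] = -120/s^6. d^6/ds^6[1/s] = 720/s^7. So L{t^6} = (-1)^{6}·720/s^7 = 720/s^7. Then L{t^6·14} = 14·720/s^7 = 10080/s^7

Final answer: 10080/s^7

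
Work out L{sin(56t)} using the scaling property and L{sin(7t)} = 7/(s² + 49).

Using L{f(at)} = (1/a)F(s/a) with a=8: L{sin(56t)} = (1/8) · 7/((s/8)² + 49) = (1/8) · 7·64/(s² + 3136) = 56/(s² + 3136)

Final answer: 56/(s² + 3136)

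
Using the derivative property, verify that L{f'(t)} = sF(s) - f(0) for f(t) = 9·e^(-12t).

f'(t) = -108e^(-12t). Direct: L{f'(t)} = -108/(s+12). Property: s·9/(s+12) - 9 = (9s - 9(s+12))/(s+12) = -108/(s+12). ✓

Final answer: -108/(s+12)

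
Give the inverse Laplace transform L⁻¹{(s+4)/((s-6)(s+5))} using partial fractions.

Using partial fractions, f(t) = (10e^(6t) + e^(-5t))/11

Final answer: (10e^(6t) + e^(-5t))/11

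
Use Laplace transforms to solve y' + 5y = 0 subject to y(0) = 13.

L{y'} + 5L{y} = 0. sY - 13 + 5Y = 0. Y(s+5) = 13. Y = 13/(s+5)

Final answer: y(t) = 13e^(-5t)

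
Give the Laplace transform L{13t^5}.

L{13t^5} = 13 · L{t^5} = 13 · 120/s^6 = 1560/s^6

Final answer: 1560/s^6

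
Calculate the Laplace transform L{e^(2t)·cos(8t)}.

L{e^(at)·cos(ωt)} = (s-a)/((s-a)² + ω²), so L{e^(2t)·cos(8t)} = (s-2)/((s-2)² + 64)

Final answer: (s-2)/((s-2)² + 64)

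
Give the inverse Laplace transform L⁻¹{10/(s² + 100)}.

L⁻¹{10/(s² + 100)} = sin(10t)

Final answer: sin(10t)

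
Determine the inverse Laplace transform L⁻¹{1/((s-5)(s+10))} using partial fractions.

Decompose: A/(s-5) + B/(s+10). A = 1/15, B = -1/15. f(t) = (e^(5t) - e^(-10t))/15

Final answer: (e^(5t) - e^(-10t))/15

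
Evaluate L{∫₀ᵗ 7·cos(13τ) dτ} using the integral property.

L{∫₀ᵗ f(τ)dτ} = F(s)/s with F(s) = 7s/(s² + 169), so the result is (7s/(s² + 169))/s = 7/(s² + 169)

Final answer: 7/(s² + 169)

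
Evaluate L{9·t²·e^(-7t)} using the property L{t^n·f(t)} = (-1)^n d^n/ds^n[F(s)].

L{e^(-7t)} = 1/(s+7). d/ds[1/(s+7)] = -1/(s+7)². d²/ds²[1/(s+7)] = 2/(s+7)³. So L{t²·e^(-7t)} = (-1)² · 2/(s+7)³ = 2/(s+7)³. Then L{9·t²·e^(-7t)} = 9·2/(s+7)³ = 18/(s+7)³

Final answer: 18/(s+7)³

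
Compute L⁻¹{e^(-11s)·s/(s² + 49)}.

L⁻¹{s/(s² + 49)} = cos(7t). By the time shift theorem, L⁻¹{e^(-as)F(s)} = u(t-a)f(t-a) with a=11, so L⁻¹{e^(-11s)·s/(s² + 49)} = u(t-11)·cos(7(t-11))

Final answer: u(t-11)·cos(7(t-11))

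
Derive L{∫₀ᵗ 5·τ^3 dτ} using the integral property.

L{∫₀ᵗ f(τ)dτ} = F(s)/s with f(t) = 5t^3. F(s) = 30/s^4, so L{∫₀ᵗ 5·τ^3 dτ} = (30/s^4)/s = 30/s^5. (Check: ∫₀ᵗ 5·τ^3 dτ = 5t^4/4.)

Final answer: 30/s^5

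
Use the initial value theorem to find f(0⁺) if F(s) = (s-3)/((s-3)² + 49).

f(0⁺) = lim_{s→∞} sF(s) = lim_{s→∞} s(s-3)/((s-3)² + 49) = 1

Final answer: 1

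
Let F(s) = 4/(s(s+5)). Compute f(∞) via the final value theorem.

f(∞) = lim_{s→0} s·4/(s(s+5)) = lim_{s→0} 4/(s+5) = 4/5 = 4/5

Final answer: 4/5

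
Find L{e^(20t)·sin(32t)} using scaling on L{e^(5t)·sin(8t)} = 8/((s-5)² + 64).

Scaling with a=4: L{e^(20t)·sin(32t)} = (1/4) · 8/((s/4-5)² + 64). Simplifying: 32/((s-20)² + 1024)

Final answer: 32/((s-20)² + 1024)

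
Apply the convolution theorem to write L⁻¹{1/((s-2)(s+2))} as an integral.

1/((s-2)(s+2)) = (1/(s-2))·(1/(s+2)) = L{e^(2t)}·L{e^(-2t)}. So f(t) = e^(2t)*e^(-2t) = ∫₀ᵗ e^(2τ)·e^(-2(t-τ)) dτ

Final answer: ∫₀ᵗ e^(2τ)·e^(-2(t-τ)) dτ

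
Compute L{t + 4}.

L{t + 4} = L{t} + 4·L{1} = 1/s² + 4/s

Final answer: 1/s² + 4/s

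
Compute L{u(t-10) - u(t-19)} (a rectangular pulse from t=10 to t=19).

L{u(t-a)} = e^(-as)/s. L{u(t-10) - u(t-19)} = (e^(-10s) - e^(-19s))/s

Final answer: (e^(-10s) - e^(-19s))/s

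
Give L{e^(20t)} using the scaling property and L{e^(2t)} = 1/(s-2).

Using L{f(at)} = (1/a)F(s/a) with a=10 and f(t) = e^(2t): L{e^(20t)} = (1/10) · 1/((s/10)-2) = (1/10) · 10/(s-20) = 1/(s-20)

Final answer: 1/(s-20)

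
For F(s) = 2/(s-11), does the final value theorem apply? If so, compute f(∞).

sF(s) = 2s/(s-11) has a pole at s = 11 in the right half-plane. Theorem does NOT apply (unstable system; f(t) = 2·e^(11t) grows without bound).

Final answer: Not applicable (unstable)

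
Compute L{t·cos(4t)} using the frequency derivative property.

L{cos(4t)} = s/(s² + 16). Derivative: d/ds[s/(s² + 16)] = [(s² + 16) - s·2s]/(s² + 16)² = (16 - s²)/(s² + 16)². So L{t·cos(4t)} = -F'(s) = (s² - 16)/(s² + 16)²

Final answer: (s² - 16)/(s² + 16)²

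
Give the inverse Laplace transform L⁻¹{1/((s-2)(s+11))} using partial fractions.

Decompose: A/(s-2) + B/(s+11). A = 1/13, B = -1/13. f(t) = (e^(2t) - e^(-11t))/13

Final answer: (e^(2t) - e^(-11t))/13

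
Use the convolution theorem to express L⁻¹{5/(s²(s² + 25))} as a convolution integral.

5/(s²(s² + 25)) = (1/s²)·(5/(s² + 25)) = L{t}·L{sin(5t)}. So f(t) = t*(sin(5t)) = ∫₀ᵗ τ·sin(5(t-τ)) dτ

Final answer: ∫₀ᵗ τ·sin(5(t-τ)) dτ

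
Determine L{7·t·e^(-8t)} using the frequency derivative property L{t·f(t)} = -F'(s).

L{e^(-8t)} = 1/(s+8). By frequency derivative: L{t·e^(-8t)} = -d/ds[1/(s+8)] = -(-1)/(s+8)² = 1/(s+8)². Then L{7·t·e^(-8t)} = 7·1/(s+8)² = 7/(s+8)²

Final answer: 7/(s+8)²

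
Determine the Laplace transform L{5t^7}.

L{5t^7} = 5 · L{t^7} = 5 · 5040/s^8 = 25200/s^8

Final answer: 25200/s^8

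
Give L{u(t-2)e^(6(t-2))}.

u(t-a)f(t-a) with f(t)=e^(6t). L{e^(6t)} = 1/(s-6). By time shift: e^(-2s)/(s-6)

Final answer: e^(-2s)/(s-6)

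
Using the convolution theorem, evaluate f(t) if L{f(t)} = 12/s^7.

12/s^7 = (12/s)·(1/s^6) = L{12}·L{t^5/120}. By convolution, f(t) = 12*t^5/120 = ∫₀ᵗ 12·τ^5/120 dτ = 12·t^6/720

Final answer: 12·t^6/720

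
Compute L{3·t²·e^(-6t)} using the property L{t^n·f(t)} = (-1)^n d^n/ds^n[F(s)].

L{e^(-6t)} = 1/(s+6). d/ds[1/(s+6)] = -1/(s+6)². d²/ds²[1/(s+6)] = 2/(s+6)³. So L{t²·e^(-6t)} = (-1)² · 2/(s+6)³ = 2/(s+6)³. Then L{3·t²·e^(-6t)} = 3·2/(s+6)³ = 6/(s+6)³

Final answer: 6/(s+6)³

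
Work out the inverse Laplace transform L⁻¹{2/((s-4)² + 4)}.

Using frequency shift, L⁻¹{2/((s-4)² + 4)} = e^(4t)·sin(2t)

Final answer: e^(4t)·sin(2t)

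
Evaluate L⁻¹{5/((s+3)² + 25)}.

Form: b/((s-a)² + b²) → e^(at)sin(bt). With a=-3, b=5

Final answer: e^(-3t)·sin(5t)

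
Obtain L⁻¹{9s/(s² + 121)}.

This is the form c·s/(s² + a²) with a = 11, c = 9. L⁻¹ = 9·cos(11t)

Final answer: 9·cos(11t)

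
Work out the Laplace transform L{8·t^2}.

L{t^n} = n!/s^(n+1), so L{t^2} = 2/s^3. Then L{8·t^2} = 8·2/s^3 = 16/s^3

Final answer: 16/s^3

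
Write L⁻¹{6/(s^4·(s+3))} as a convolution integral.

6/(s^4·(s+3)) = (6/s^4)·(1/(s+3)) = L{t^3}·L{e^(-3t)}. So f(t) = t^3*e^(-3t) = ∫₀ᵗ τ^3·e^(-3(t-τ)) dτ

Final answer: ∫₀ᵗ τ^3·e^(-3(t-τ)) dτ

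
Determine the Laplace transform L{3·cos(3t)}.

L{cos(ωt)} = s/(s² + ω²), so L{cos(3t)} = s/(s² + 9). Then L{3·cos(3t)} = 3·s/(s² + 9) = 3s/(s² + 9)

Final answer: 3s/(s² + 9)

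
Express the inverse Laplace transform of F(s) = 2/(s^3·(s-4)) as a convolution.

2/(s^3·(s-4)) = (2/s^3)·(1/(s-4)) = L{t^2}·L{e^(4t)}. So f(t) = t^2*e^(4t) = ∫₀ᵗ τ^2·e^(4(t-τ)) dτ

Final answer: ∫₀ᵗ τ^2·e^(4(t-τ)) dτ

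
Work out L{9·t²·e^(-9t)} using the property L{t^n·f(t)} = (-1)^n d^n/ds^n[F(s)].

L{e^(-9t)} = 1/(s+9). d/ds[1/(s+9)] = -1/(s+9)². d²/ds²[1/(s+9)] = 2/(s+9)³. So L{t²·e^(-9t)} = (-1)² · 2/(s+9)³ = 2/(s+9)³. Then L{9·t²·e^(-9t)} = 9·2/(s+9)³ = 18/(s+9)³

Final answer: 18/(s+9)³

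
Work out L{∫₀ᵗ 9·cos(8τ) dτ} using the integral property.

L{∫₀ᵗ f(τ)dτ} = F(s)/s with F(s) = 9s/(s² + 64), so the result is (9s/(s² + 64))/s = 9/(s² + 64)

Final answer: 9/(s² + 64)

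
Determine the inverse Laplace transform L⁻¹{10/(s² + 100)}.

L⁻¹{10/(s² + 100)} = sin(10t)

Final answer: sin(10t)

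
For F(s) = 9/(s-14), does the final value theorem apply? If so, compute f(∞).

sF(s) = 9s/(s-14) has a pole at s = 14 in the right half-plane. Theorem does NOT apply (unstable system; f(t) = 9·e^(14t) grows without bound).

Final answer: Not applicable (unstable)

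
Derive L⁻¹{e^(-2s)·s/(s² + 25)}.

L⁻¹{s/(s² + 25)} = cos(5t). By the time shift theorem, L⁻¹{e^(-as)F(s)} = u(t-a)f(t-a) with a=2, so L⁻¹{e^(-2s)·s/(s² + 25)} = u(t-2)·cos(5(t-2))

Final answer: u(t-2)·cos(5(t-2))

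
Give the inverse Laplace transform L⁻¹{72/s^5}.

L⁻¹{n!/s^(n+1)} = t^n with n=4. So L⁻¹{24/s^5} = t^4, and L⁻¹{72/s^5} = (72/24)·t^4 = 3·t^4

Final answer: 3·t^4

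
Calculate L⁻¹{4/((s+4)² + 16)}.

Form: b/((s-a)² + b²) → e^(at)sin(bt). With a=-4, b=4

Final answer: e^(-4t)·sin(4t)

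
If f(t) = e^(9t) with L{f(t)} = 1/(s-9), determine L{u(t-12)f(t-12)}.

Time shift theorem: L{u(t-a)f(t-a)} = e^(-as)F(s). Here a=12, F(s) = 1/(s-9), so L{u(t-12)f(t-12)} = e^(-12s)·1/(s-9)

Final answer: e^(-12s)·1/(s-9)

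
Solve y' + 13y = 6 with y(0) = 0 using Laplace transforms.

sY + 13Y = 6/s. Y = 6/(s(s+13)). Partial fractions: Y = 6/13/s - 6/13/(s+13)

Final answer: y(t) = 6/13(1 - e^(-13t))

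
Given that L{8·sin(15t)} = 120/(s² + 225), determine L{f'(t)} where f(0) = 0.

L{f'(t)} = s·F(s) - f(0) = s·120/(s² + 225) - 0 = 120s/(s² + 225)

Final answer: 120s/(s² + 225)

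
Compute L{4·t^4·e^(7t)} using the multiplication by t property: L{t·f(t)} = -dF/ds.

Using L{t^n·e^(at)} = n!/(s-a)^(n+1), L{t^4·e^(7t)} = 24/(s-7)^5, so L{4·t^4·e^(7t)} = 4·24/(s-7)^5 = 96/(s-7)^5

Final answer: 96/(s-7)^5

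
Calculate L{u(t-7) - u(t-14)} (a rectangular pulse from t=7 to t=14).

L{u(t-a)} = e^(-as)/s. L{u(t-7) - u(t-14)} = (e^(-7s) - e^(-14s))/s

Final answer: (e^(-7s) - e^(-14s))/s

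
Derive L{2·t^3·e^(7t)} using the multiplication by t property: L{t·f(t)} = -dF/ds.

Using L{t^n·e^(at)} = n!/(s-a)^(n+1), L{t^3·e^(7t)} = 6/(s-7)^4, so L{2·t^3·e^(7t)} = 2·6/(s-7)^4 = 12/(s-7)^4

Final answer: 12/(s-7)^4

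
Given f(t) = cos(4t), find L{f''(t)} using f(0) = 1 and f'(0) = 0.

F(s) = s/(s² + 16). L{f''(t)} = s²F(s) - sf(0) - f'(0) = s³/(s² + 16) - s = (s³ - s(s² + 16))/(s² + 16) = -16s/(s² + 16)

Final answer: -16s/(s² + 16)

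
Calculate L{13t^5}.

L{t^n} = n!/s^(n+1). So L{13t^5} = 13·5!/s^6 = 1560/s^6

Final answer: 1560/s^6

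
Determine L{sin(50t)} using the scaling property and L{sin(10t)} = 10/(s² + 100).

Using L{f(at)} = (1/a)F(s/a) with a=5: L{sin(50t)} = (1/5) · 10/((s/5)² + 100) = (1/5) · 10·25/(s² + 2500) = 50/(s² + 2500)

Final answer: 50/(s² + 2500)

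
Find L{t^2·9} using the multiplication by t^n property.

L{9} = 9/s. d^1/ds^1[1/s] = -1/s². d^2/ds^2[1/s] = 2/s^3. So L{t^2} = (-1)^{2}·2/s^3 = 2/s^3. Then L{t^2·9} = 9·2/s^3 = 18/s^3

Final answer: 18/s^3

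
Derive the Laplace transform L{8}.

L{8} = 8 · L{1} = 8/s

Final answer: 8/s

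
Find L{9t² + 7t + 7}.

L{9t² + 7t + 7} = 9·2/s³ + 7/s² + 7/s = 18/s³ + 7/s² + 7/s

Final answer: 18/s³ + 7/s² + 7/s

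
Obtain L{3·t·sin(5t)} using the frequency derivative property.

L{sin(5t)} = 5/(s² + 25). By L{t·f(t)} = -F'(s): -d/ds[5/(s² + 25)] = -(5)·(-2s)/(s² + 25)² = 10s/(s² + 25)². Then L{3·t·sin(5t)} = 3·10s/(s² + 25)² = 30s/(s² + 25)²

Final answer: 30s/(s² + 25)²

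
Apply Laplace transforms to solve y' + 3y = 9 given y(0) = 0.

sY + 3Y = 9/s. Y = 9/(s(s+3)). Partial fractions: Y = 3/s - 3/(s+3)

Final answer: y(t) = 3(1 - e^(-3t))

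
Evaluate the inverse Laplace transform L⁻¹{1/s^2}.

L⁻¹{n!/s^(n+1)} = t^n with n=1. So L⁻¹{1/s^2} = t

Final answer: t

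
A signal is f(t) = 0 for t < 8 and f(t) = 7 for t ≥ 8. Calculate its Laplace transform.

f(t) = 7·u(t-8). L{u(t-8)} = e^(-8s)/s, so L{f(t)} = 7·e^(-8s)/s

Final answer: 7·e^(-8s)/s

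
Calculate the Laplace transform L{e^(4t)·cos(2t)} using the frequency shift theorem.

Frequency shift: L{e^(at)f(t)} = F(s-a). L{e^(4t)·cos(2t)} = (s-4)/((s-4)² + 4)

Final answer: (s-4)/((s-4)² + 4)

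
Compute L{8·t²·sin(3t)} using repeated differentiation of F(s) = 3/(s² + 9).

F(s) = 3/(s² + 9). F'(s) = -6s/(s² + 9)². F''(s) = -6(9 - 3s²)/(s² + 9)³ = (18s² - 54)/(s² + 9)³. So L{t²·sin(3t)} = (-1)² F''(s) = (18s² - 54)/(s² + 9)³. Then L{8·t²·sin(3t)} = 8·(18s² - 54)/(s² + 9)³ = (144s² - 432)/(s² + 9)³

Final answer: (144s² - 432)/(s² + 9)³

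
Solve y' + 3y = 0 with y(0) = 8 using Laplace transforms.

L{y'} + 3L{y} = 0. sY - 8 + 3Y = 0. Y(s+3) = 8. Y = 8/(s+3)

Final answer: y(t) = 8e^(-3t)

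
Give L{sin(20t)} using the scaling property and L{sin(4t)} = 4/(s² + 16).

Using L{f(at)} = (1/a)F(s/a) with a=5: L{sin(20t)} = (1/5) · 4/((s/5)² + 16) = (1/5) · 4·25/(s² + 400) = 20/(s² + 400)

Final answer: 20/(s² + 400)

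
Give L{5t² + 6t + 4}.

L{5t² + 6t + 4} = 5·2/s³ + 6/s² + 4/s = 10/s³ + 6/s² + 4/s

Final answer: 10/s³ + 6/s² + 4/s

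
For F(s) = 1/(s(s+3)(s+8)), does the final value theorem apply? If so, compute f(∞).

Poles of sF(s) = 1/((s+3)(s+8)) are at s = -3 and s = -8, both in the left half-plane. Theorem applies. f(∞) = lim_{s→0} sF(s) = 1/(3·8) = 1/24

Final answer: 1/24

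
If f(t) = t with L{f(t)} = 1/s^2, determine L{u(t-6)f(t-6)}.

Time shift theorem: L{u(t-a)f(t-a)} = e^(-as)F(s). Here a=6, F(s) = 1/s^2, so L{u(t-6)f(t-6)} = e^(-6s)·1/s^2

Final answer: e^(-6s)·1/s^2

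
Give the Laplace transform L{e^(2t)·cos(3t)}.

L{e^(at)·cos(ωt)} = (s-a)/((s-a)² + ω²), so L{e^(2t)·cos(3t)} = (s-2)/((s-2)² + 9)

Final answer: (s-2)/((s-2)² + 9)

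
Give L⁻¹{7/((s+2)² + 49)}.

Form: b/((s-a)² + b²) → e^(at)sin(bt). With a=-2, b=7

Final answer: e^(-2t)·sin(7t)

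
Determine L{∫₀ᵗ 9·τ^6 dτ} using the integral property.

L{∫₀ᵗ f(τ)dτ} = F(s)/s with f(t) = 9t^6. F(s) = 6480/s^7, so L{∫₀ᵗ 9·τ^6 dτ} = (6480/s^7)/s = 6480/s^8. (Check: ∫₀ᵗ 9·τ^6 dτ = 9t^7/7.)

Final answer: 6480/s^8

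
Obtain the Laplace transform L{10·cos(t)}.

L{cos(ωt)} = s/(s² + ω²), so L{cos(t)} = s/(s² + 1). Then L{10·cos(t)} = 10·s/(s² + 1) = 10s/(s² + 1)

Final answer: 10s/(s² + 1)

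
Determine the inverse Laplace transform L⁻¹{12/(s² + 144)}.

L⁻¹{12/(s² + 144)} = sin(12t)

Final answer: sin(12t)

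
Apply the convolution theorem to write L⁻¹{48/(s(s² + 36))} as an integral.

48/(s(s² + 36)) = (1/s)·(48/(s² + 36)) = L{1}·L{8·sin(6t)}. So f(t) = 1*(8·sin(6t)) = ∫₀ᵗ 8·sin(6τ) dτ

Final answer: ∫₀ᵗ 8·sin(6τ) dτ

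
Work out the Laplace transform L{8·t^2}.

L{t^n} = n!/s^(n+1), so L{t^2} = 2/s^3. Then L{8·t^2} = 8·2/s^3 = 16/s^3

Final answer: 16/s^3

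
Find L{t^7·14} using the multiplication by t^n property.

L{14} = 14/s. d^1/ds^1[1/s] = -1/s². d^2/ds^2[1/s] = 2/s^3. d^3/ds^3[1/s] = -6/s^4. d^4/ds^4[1/s] = 24/s^5. d^5/ds^5[1/s] = -120/s^6. d^6/ds^6[1/s] = 720/s^7. d^7/ds^7[1/s] = -5040/s^8. So L{t^7} = (-1)^{7}·-5040/s^8 = 5040/s^8. Then L{t^7·14} = 14·5040/s^8 = 70560/s^8

Final answer: 70560/s^8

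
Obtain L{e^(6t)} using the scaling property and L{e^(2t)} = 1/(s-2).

Using L{f(at)} = (1/a)F(s/a) with a=3 and f(t) = e^(2t): L{e^(6t)} = (1/3) · 1/((s/3)-2) = (1/3) · 3/(s-6) = 1/(s-6)

Final answer: 1/(s-6)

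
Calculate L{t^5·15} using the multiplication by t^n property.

L{15} = 15/s. d^1/ds^1[1/s] = -1/s². d^2/ds^2[1/s] = 2/s^3. d^3/ds^3[1/s] = -6/s^4. d^4/ds^4[1/s] = 24/s^5. d^5/ds^5[1/s] = -120/s^6. So L{t^5} = (-1)^{5}·-120/s^6 = 120/s^6. Then L{t^5·15} = 15·120/s^6 = 1800/s^6

Final answer: 1800/s^6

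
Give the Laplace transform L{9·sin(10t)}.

L{sin(ωt)} = ω/(s² + ω²), so L{sin(10t)} = 10/(s² + 100). Then L{9·sin(10t)} = 9·10/(s² + 100) = 90/(s² + 100)

Final answer: 90/(s² + 100)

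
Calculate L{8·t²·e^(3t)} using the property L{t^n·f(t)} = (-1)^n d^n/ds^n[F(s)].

L{e^(3t)} = 1/(s-3). d/ds[1/(s-3)] = -1/(s-3)². d²/ds²[1/(s-3)] = 2/(s-3)³. So L{t²·e^(3t)} = (-1)² · 2/(s-3)³ = 2/(s-3)³. Then L{8·t²·e^(3t)} = 8·2/(s-3)³ = 16/(s-3)³

Final answer: 16/(s-3)³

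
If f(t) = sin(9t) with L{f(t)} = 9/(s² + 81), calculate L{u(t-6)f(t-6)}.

Time shift theorem: L{u(t-a)f(t-a)} = e^(-as)F(s). Here a=6, F(s) = 9/(s² + 81), so L{u(t-6)f(t-6)} = e^(-6s)·9/(s² + 81)

Final answer: e^(-6s)·9/(s² + 81)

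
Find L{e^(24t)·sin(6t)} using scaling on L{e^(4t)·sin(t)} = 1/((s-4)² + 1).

Scaling with a=6: L{e^(24t)·sin(6t)} = (1/6) · 1/((s/6-4)² + 1). Simplifying: 6/((s-24)² + 36)

Final answer: 6/((s-24)² + 36)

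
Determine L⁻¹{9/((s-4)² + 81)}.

Form: b/((s-a)² + b²) → e^(at)sin(bt). With a=4, b=9

Final answer: e^(4t)·sin(9t)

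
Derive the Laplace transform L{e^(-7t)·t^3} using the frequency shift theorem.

L{e^(at)·t^n} = n!/(s-a)^(n+1), so L{e^(-7t)·t^3} = 6/(s+7)^4

Final answer: 6/(s+7)^4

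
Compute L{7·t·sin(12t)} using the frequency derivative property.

L{sin(12t)} = 12/(s² + 144). By L{t·f(t)} = -F'(s): -d/ds[12/(s² + 144)] = -(12)·(-2s)/(s² + 144)² = 24s/(s² + 144)². Then L{7·t·sin(12t)} = 7·24s/(s² + 144)² = 168s/(s² + 144)²

Final answer: 168s/(s² + 144)²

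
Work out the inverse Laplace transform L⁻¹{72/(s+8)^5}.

L⁻¹{n!/(s-a)^(n+1)} = t^n·e^(at) with n=4, a=-8. So L⁻¹{24/(s+8)^5} = t^4·e^(-8t), and L⁻¹{72/(s+8)^5} = (72/24)·t^4·e^(-8t) = 3·t^4·e^(-8t)

Final answer: 3·t^4·e^(-8t)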